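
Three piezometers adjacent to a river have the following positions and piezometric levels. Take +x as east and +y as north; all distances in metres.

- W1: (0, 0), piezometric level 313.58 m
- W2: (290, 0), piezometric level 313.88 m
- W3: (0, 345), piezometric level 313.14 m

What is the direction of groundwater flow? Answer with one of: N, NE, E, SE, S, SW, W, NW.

∂h/∂x = (313.88 − 313.58) / (290 − 0) = +0.001034
∂h/∂y = (313.14 − 313.58) / (345 − 0) = -0.001275
Flow = −∇h = (-0.001034 east, +0.001275 north), which points northwest.

NW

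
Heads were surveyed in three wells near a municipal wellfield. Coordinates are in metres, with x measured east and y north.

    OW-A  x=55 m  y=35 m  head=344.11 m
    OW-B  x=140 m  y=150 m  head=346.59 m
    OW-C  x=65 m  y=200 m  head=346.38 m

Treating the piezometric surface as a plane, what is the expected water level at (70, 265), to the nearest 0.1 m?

Differences from OW-A: to OW-B (Δx, Δy, Δh) = (85, 115, +2.48); to OW-C = (10, 165, +2.27).
Determinant of the coordinate differences = 85·165 − 10·115 = 12875.
∂h/∂x = [(+2.48)·165 − (+2.27)·115] / 12875 = +0.01151
∂h/∂y = [85·(+2.27) − 10·(+2.48)] / 12875 = +0.01306
h(70, 265) = 344.11 + (+0.01151)·(15) + (+0.01306)·(230) = 344.11 +0.173 +3.004 = 347.286 m.

347.3 m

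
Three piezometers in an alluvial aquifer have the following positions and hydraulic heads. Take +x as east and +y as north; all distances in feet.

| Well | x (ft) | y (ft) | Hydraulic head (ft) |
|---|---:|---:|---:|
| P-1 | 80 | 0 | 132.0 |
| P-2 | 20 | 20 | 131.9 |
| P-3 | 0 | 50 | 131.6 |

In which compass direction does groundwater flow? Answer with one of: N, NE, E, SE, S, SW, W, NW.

Taking P-1 as reference: P-2−P-1 = (-60, 20, -0.1); P-3−P-1 = (-80, 50, -0.4).
Solve a·Δx + b·Δy = Δh: det = (-60)·50 − (-80)·20 = -1400.
∂h/∂x = [(-0.1)·50 − (-0.4)·20] / -1400 = -0.002143
∂h/∂y = [(-60)·(-0.4) − (-80)·(-0.1)] / -1400 = -0.01143
Flow = −∇h = (+0.002143 east, +0.01143 north), which points north.

N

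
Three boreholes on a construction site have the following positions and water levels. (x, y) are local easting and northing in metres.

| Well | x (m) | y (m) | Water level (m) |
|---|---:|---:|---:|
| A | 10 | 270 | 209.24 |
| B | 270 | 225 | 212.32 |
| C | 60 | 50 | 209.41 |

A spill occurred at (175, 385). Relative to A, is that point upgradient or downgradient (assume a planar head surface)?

Taking A as reference: B−A = (260, -45, +3.08); C−A = (50, -220, +0.17).
Determinant of the coordinate differences = 260·(-220) − 50·(-45) = -54950.
∂h/∂x = [(+3.08)·(-220) − (+0.17)·(-45)] / -54950 = +0.01219
∂h/∂y = [260·(+0.17) − 50·(+3.08)] / -54950 = +0.001998
Head at (175, 385) = 209.24 + (+0.01219)·(165) + (+0.001998)·(115) = 211.48 m.
That is higher than the 209.24 m at A, so the point is upgradient.

upgradient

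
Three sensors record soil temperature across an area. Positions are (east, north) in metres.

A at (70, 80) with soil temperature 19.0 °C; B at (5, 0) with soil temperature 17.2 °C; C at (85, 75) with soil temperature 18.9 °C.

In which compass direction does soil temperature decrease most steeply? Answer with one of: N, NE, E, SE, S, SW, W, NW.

With T = a·x + b·y + c and A as origin, the differences give:
  (-65)·a + (-80)·b = -1.8
  15·a + (-5)·b = -0.1
Eliminate b (×(-5) and ×(-80), subtract): 1525·a = 1.00 → a = ∂T/∂x = +0.0006557
Back-substitute: b = ∂T/∂y = +0.02197.
Steepest decrease is along −∇f = (-0.0006557 E, -0.02197 N) → south.

S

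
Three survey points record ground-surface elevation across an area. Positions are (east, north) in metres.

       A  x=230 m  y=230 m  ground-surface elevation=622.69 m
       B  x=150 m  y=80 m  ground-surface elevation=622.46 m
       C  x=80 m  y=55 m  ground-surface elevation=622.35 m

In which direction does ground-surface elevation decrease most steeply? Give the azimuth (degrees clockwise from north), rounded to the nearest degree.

236°

With z = a·x + b·y + c and A as origin, the differences give:
  (-80)·a + (-150)·b = -0.23
  (-150)·a + (-175)·b = -0.34
Eliminate b (×(-175) and ×(-150), subtract): -8500·a = -10.750 → a = ∂z/∂x = +0.001265
Back-substitute: b = ∂z/∂y = +0.0008588.
Steepest decrease is along −∇f: components (-0.001265 E, -0.0008588 N).
Azimuth = atan2(-0.001265, -0.0008588) = 235.8° ≈ 236°.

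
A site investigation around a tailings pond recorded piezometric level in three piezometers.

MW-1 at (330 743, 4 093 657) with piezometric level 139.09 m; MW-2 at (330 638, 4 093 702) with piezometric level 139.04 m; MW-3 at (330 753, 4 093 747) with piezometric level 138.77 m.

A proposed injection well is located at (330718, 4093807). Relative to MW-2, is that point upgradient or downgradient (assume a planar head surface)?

downgradient

Differences from MW-1: to MW-2 (Δx, Δy, Δh) = (-105, 45, -0.05); to MW-3 = (10, 90, -0.32).
Solve a·Δx + b·Δy = Δh: det = (-105)·90 − 10·45 = -9900.
∂h/∂x = [(-0.05)·90 − (-0.32)·45] / -9900 = -0.0010000
∂h/∂y = [(-105)·(-0.32) − 10·(-0.05)] / -9900 = -0.003444
Head at (330718, 4093807) = 139.09 + (-0.0010000)·(-25) + (-0.003444)·(150) = 138.60 m.
That is lower than the 139.04 m at MW-2, so the point is downgradient.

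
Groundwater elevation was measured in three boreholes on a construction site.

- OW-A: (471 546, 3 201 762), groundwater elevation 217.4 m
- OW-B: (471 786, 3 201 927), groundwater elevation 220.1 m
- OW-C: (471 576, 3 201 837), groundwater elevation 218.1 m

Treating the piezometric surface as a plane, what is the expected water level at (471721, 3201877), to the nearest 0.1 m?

With h = a·x + b·y + c and OW-A as origin, the differences give:
  240·a + 165·b = +2.7
  30·a + 75·b = +0.7
Eliminate b (×75 and ×165, subtract): 13050·a = 87.00 → a = ∂h/∂x = +0.006667
Back-substitute: b = ∂h/∂y = +0.006667.
h(471721, 3201877) = 217.4 + (+0.006667)·(175) + (+0.006667)·(115) = 217.4 +1.167 +0.767 = 219.333 m.

219.3 m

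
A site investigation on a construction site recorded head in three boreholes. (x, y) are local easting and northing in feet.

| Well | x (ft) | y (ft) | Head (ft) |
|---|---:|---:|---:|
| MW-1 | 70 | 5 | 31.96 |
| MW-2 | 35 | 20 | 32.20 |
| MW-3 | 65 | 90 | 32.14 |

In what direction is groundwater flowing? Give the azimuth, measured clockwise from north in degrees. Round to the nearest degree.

Taking MW-1 as reference: MW-2−MW-1 = (-35, 15, +0.24); MW-3−MW-1 = (-5, 85, +0.18).
Determinant of the coordinate differences = (-35)·85 − (-5)·15 = -2900.
∂h/∂x = [(+0.24)·85 − (+0.18)·15] / -2900 = -0.006103
∂h/∂y = [(-35)·(+0.18) − (-5)·(+0.24)] / -2900 = +0.001759
Flow direction (−∇h) has components (+0.006103 E, -0.001759 N).
Azimuth = atan2(E, N) = atan2(+0.006103, -0.001759) = 106.1° ≈ 106°.

106°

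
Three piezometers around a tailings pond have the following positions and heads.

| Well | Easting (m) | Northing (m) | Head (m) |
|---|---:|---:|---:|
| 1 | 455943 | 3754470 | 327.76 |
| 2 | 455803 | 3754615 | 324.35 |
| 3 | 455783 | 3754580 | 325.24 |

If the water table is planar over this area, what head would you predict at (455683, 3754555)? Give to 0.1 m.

326.0 m

Three-point gradient (reference 1): Δ to 2 = (-140, 145, -3.41), Δ to 3 = (-160, 110, -2.52).
∂h/∂x = -0.001244, ∂h/∂y = -0.02472 (det = 7800).
h(455683, 3754555) = 327.76 + (-0.001244)·(-260) + (-0.02472)·(85) = 327.76 +0.323 -2.101 = 325.982 m.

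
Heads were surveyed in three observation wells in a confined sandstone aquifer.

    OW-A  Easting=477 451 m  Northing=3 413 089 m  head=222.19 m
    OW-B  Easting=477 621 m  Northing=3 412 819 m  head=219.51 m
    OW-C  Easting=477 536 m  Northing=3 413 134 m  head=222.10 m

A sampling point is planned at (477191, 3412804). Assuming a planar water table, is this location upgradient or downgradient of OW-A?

Taking OW-A as reference: OW-B−OW-A = (170, -270, -2.68); OW-C−OW-A = (85, 45, -0.09).
Solve a·Δx + b·Δy = Δh: det = 170·45 − 85·(-270) = 30600.
∂h/∂x = [(-2.68)·45 − (-0.09)·(-270)] / 30600 = -0.004735
∂h/∂y = [170·(-0.09) − 85·(-2.68)] / 30600 = +0.006944
Head at (477191, 3412804) = 222.19 + (-0.004735)·(-260) + (+0.006944)·(-285) = 221.44 m.
That is lower than the 222.19 m at OW-A, so the point is downgradient.

downgradient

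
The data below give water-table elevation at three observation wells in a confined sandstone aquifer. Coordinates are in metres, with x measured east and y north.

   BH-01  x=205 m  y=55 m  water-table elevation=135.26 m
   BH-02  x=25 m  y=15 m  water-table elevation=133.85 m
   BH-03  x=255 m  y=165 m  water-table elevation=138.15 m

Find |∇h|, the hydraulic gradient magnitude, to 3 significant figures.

0.0254

Taking BH-01 as reference: BH-02−BH-01 = (-180, -40, -1.41); BH-03−BH-01 = (50, 110, +2.89).
Determinant of the coordinate differences = (-180)·110 − 50·(-40) = -17800.
∂h/∂x = [(-1.41)·110 − (+2.89)·(-40)] / -17800 = +0.002219
∂h/∂y = [(-180)·(+2.89) − 50·(-1.41)] / -17800 = +0.02526
|∇h| = √(0.002219² + 0.02526²) = 0.02536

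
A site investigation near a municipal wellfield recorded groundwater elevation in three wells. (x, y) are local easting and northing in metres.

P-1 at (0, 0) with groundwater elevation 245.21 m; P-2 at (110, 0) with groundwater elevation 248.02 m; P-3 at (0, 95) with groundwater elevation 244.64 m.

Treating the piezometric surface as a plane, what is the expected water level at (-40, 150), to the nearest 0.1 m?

243.3 m

∂h/∂x = (248.02 − 245.21) / (110 − 0) = +0.02555
∂h/∂y = (244.64 − 245.21) / (95 − 0) = -0.006000
h(-40, 150) = 245.21 + (+0.02555)·(-40) + (-0.006000)·(150) = 245.21 -1.022 -0.900 = 243.288 m.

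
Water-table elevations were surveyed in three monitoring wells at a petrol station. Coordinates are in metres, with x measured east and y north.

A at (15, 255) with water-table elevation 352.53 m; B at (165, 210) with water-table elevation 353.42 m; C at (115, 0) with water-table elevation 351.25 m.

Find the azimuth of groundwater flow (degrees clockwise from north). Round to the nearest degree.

225°

With h = a·x + b·y + c and A as origin, the differences give:
  150·a + (-45)·b = +0.89
  100·a + (-255)·b = -1.28
Eliminate b (×(-255) and ×(-45), subtract): -33750·a = -284.550 → a = ∂h/∂x = +0.008431
Back-substitute: b = ∂h/∂y = +0.008326.
Flow direction (−∇h) has components (-0.008431 E, -0.008326 N).
Azimuth = atan2(E, N) = atan2(-0.008431, -0.008326) = 225.4° ≈ 225°.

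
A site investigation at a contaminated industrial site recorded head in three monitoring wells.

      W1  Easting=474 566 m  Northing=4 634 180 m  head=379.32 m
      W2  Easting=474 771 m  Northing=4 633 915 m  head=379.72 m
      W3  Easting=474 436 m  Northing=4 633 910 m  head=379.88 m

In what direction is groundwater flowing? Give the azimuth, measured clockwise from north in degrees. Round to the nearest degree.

Three-point gradient (reference W1): Δ to W2 = (205, -265, +0.40), Δ to W3 = (-130, -270, +0.56).
∂h/∂x = -0.0004499, ∂h/∂y = -0.001857 (det = -89800).
Flow direction (−∇h) has components (+0.0004499 E, +0.001857 N).
Azimuth = atan2(E, N) = atan2(+0.0004499, +0.001857) = 13.6° ≈ 014°.

014°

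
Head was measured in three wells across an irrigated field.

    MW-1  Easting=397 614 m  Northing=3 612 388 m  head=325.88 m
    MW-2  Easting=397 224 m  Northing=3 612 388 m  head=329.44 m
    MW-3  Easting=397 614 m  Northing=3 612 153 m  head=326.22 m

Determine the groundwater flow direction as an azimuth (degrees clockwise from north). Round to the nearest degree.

∂h/∂x = (329.44 − 325.88) / (397224 − 397614) = -0.009128
∂h/∂y = (326.22 − 325.88) / (3612153 − 3612388) = -0.001447
Flow direction (−∇h) has components (+0.009128 E, +0.001447 N).
Azimuth = atan2(E, N) = atan2(+0.009128, +0.001447) = 81.0° ≈ 081°.

081°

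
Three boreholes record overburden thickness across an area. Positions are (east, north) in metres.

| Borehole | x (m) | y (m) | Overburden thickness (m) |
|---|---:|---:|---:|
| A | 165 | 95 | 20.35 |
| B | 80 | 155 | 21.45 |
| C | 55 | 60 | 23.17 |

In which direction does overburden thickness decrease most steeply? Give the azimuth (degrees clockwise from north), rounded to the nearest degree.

Taking A as reference: B−A = (-85, 60, +1.10); C−A = (-110, -35, +2.82).
Determinant of the coordinate differences = (-85)·(-35) − (-110)·60 = 9575.
∂d/∂x = [(+1.10)·(-35) − (+2.82)·60] / 9575 = -0.02169
∂d/∂y = [(-85)·(+2.82) − (-110)·(+1.10)] / 9575 = -0.01240
Steepest decrease is along −∇f: components (+0.02169 E, +0.01240 N).
Azimuth = atan2(+0.02169, +0.01240) = 60.3° ≈ 060°.

060°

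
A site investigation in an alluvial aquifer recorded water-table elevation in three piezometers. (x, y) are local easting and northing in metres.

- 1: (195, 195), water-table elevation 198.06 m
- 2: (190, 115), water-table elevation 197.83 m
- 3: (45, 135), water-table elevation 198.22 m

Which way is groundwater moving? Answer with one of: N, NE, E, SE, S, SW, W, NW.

SE

Taking 1 as reference: 2−1 = (-5, -80, -0.23); 3−1 = (-150, -60, +0.16).
Solve a·Δx + b·Δy = Δh: det = (-5)·(-60) − (-150)·(-80) = -11700.
∂h/∂x = [(-0.23)·(-60) − (+0.16)·(-80)] / -11700 = -0.002274
∂h/∂y = [(-5)·(+0.16) − (-150)·(-0.23)] / -11700 = +0.003017
Flow = −∇h = (+0.002274 east, -0.003017 north), which points southeast.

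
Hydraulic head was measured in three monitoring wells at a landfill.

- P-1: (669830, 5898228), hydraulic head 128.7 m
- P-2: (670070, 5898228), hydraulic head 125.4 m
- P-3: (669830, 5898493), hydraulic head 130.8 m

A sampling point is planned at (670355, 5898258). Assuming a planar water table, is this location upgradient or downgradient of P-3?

downgradient

∂h/∂x = (125.4 − 128.7) / (670070 − 669830) = -0.01375
∂h/∂y = (130.8 − 128.7) / (5898493 − 5898228) = +0.007925
Head at (670355, 5898258) = 128.7 + (-0.01375)·(525) + (+0.007925)·(30) = 121.72 m.
That is lower than the 130.8 m at P-3, so the point is downgradient.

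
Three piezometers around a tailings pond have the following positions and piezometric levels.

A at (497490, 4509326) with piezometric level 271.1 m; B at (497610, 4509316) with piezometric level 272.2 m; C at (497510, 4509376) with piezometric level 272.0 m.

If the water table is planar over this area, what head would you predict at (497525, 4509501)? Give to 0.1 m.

273.9 m

Taking A as reference: B−A = (120, -10, +1.1); C−A = (20, 50, +0.9).
Solve a·Δx + b·Δy = Δh: det = 120·50 − 20·(-10) = 6200.
∂h/∂x = [(+1.1)·50 − (+0.9)·(-10)] / 6200 = +0.01032
∂h/∂y = [120·(+0.9) − 20·(+1.1)] / 6200 = +0.01387
h(497525, 4509501) = 271.1 + (+0.01032)·(35) + (+0.01387)·(175) = 271.1 +0.361 +2.427 = 273.889 m.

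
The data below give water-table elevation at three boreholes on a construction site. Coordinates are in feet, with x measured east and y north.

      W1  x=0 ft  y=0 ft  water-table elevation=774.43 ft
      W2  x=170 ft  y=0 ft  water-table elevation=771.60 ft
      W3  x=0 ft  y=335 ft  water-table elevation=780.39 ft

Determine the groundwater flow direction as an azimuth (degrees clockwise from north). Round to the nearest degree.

∂h/∂x = (771.60 − 774.43) / (170 − 0) = -0.01665
∂h/∂y = (780.39 − 774.43) / (335 − 0) = +0.01779
Flow direction (−∇h) has components (+0.01665 E, -0.01779 N).
Azimuth = atan2(E, N) = atan2(+0.01665, -0.01779) = 136.9° ≈ 137°.

137°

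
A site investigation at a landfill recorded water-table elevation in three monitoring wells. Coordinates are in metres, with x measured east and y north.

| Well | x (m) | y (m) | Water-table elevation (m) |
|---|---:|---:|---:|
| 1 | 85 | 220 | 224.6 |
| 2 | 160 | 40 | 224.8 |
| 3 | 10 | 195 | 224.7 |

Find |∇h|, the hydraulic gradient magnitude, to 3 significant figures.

With h = a·x + b·y + c and 1 as origin, the differences give:
  75·a + (-180)·b = +0.2
  (-75)·a + (-25)·b = +0.1
Eliminate b (×(-25) and ×(-180), subtract): -15375·a = 13.00 → a = ∂h/∂x = -0.0008455
Back-substitute: b = ∂h/∂y = -0.001463.
|∇h| = √(-0.0008455² + -0.001463²) = 0.00169

0.00169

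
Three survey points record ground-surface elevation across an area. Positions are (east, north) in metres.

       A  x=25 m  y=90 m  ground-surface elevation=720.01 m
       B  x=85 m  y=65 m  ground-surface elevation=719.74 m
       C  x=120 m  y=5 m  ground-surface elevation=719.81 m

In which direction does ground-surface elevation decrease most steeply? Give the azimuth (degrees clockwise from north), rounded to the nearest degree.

053°

With z = a·x + b·y + c and A as origin, the differences give:
  60·a + (-25)·b = -0.27
  95·a + (-85)·b = -0.20
Eliminate b (×(-85) and ×(-25), subtract): -2725·a = 17.950 → a = ∂z/∂x = -0.006587
Back-substitute: b = ∂z/∂y = -0.005009.
Steepest decrease is along −∇f: components (+0.006587 E, +0.005009 N).
Azimuth = atan2(+0.006587, +0.005009) = 52.7° ≈ 053°.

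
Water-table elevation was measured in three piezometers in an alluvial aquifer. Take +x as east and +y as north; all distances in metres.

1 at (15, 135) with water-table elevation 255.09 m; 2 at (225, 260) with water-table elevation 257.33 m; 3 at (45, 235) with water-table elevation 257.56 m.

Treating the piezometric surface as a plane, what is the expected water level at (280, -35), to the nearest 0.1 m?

249.3 m

With h = a·x + b·y + c and 1 as origin, the differences give:
  210·a + 125·b = +2.24
  30·a + 100·b = +2.47
Eliminate b (×100 and ×125, subtract): 17250·a = -84.750 → a = ∂h/∂x = -0.004913
Back-substitute: b = ∂h/∂y = +0.02617.
h(280, -35) = 255.09 + (-0.004913)·(265) + (+0.02617)·(-170) = 255.09 -1.302 -4.450 = 249.338 m.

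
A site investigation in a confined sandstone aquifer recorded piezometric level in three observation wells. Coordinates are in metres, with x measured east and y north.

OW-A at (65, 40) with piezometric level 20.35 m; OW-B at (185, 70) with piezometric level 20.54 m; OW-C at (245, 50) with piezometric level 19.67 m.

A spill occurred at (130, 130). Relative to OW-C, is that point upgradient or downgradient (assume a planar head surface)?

Three-point gradient (reference OW-A): Δ to OW-B = (120, 30, +0.19), Δ to OW-C = (180, 10, -0.68).
∂h/∂x = -0.005310, ∂h/∂y = +0.02757 (det = -4200).
Head at (130, 130) = 20.35 + (-0.005310)·(65) + (+0.02757)·(90) = 22.49 m.
That is higher than the 19.67 m at OW-C, so the point is upgradient.

upgradient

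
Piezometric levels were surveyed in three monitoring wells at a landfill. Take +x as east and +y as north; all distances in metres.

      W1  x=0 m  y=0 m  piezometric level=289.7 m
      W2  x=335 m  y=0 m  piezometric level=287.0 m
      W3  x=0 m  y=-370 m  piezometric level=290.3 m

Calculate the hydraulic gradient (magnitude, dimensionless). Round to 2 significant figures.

0.0082

∂h/∂x = (287.0 − 289.7) / (335 − 0) = -0.008060
∂h/∂y = (290.3 − 289.7) / (-370 − 0) = -0.001622
|∇h| = √(-0.008060² + -0.001622²) = 0.008222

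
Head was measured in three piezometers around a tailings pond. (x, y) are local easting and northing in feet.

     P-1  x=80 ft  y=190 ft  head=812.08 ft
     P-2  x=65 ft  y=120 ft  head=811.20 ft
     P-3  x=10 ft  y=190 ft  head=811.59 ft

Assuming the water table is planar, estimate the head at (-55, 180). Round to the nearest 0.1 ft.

811.0 ft

With h = a·x + b·y + c and P-1 as origin, the differences give:
  (-15)·a + (-70)·b = -0.88
  (-70)·a + 0·b = -0.49
Eliminate b (×0 and ×(-70), subtract): -4900·a = -34.300 → a = ∂h/∂x = +0.007000
Back-substitute: b = ∂h/∂y = +0.01107.
h(-55, 180) = 812.08 + (+0.007000)·(-135) + (+0.01107)·(-10) = 812.08 -0.945 -0.111 = 811.024 ft.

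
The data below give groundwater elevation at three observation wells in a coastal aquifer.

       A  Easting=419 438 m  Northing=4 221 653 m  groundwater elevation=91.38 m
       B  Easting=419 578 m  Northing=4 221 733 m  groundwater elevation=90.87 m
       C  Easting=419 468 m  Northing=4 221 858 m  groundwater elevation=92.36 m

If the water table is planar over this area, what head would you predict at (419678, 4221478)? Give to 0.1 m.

88.7 m

Differences from A: to B (Δx, Δy, Δh) = (140, 80, -0.51); to C = (30, 205, +0.98).
Determinant of the coordinate differences = 140·205 − 30·80 = 26300.
∂h/∂x = [(-0.51)·205 − (+0.98)·80] / 26300 = -0.006956
∂h/∂y = [140·(+0.98) − 30·(-0.51)] / 26300 = +0.005798
h(419678, 4221478) = 91.38 + (-0.006956)·(240) + (+0.005798)·(-175) = 91.38 -1.670 -1.015 = 88.696 m.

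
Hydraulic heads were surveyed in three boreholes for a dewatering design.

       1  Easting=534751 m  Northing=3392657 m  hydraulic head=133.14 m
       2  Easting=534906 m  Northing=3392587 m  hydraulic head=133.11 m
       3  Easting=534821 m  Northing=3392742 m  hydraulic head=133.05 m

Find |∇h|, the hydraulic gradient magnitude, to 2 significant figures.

0.00082

With h = a·x + b·y + c and 1 as origin, the differences give:
  155·a + (-70)·b = -0.03
  70·a + 85·b = -0.09
Eliminate b (×85 and ×(-70), subtract): 18075·a = -8.850 → a = ∂h/∂x = -0.0004896
Back-substitute: b = ∂h/∂y = -0.0006556.
|∇h| = √(-0.0004896² + -0.0006556²) = 0.0008182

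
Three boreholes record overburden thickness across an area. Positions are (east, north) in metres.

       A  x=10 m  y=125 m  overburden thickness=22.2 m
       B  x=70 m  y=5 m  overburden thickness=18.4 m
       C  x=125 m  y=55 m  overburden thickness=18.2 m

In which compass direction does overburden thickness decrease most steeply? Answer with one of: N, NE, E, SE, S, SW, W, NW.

SE

With d = a·x + b·y + c and A as origin, the differences give:
  60·a + (-120)·b = -3.8
  115·a + (-70)·b = -4.0
Eliminate b (×(-70) and ×(-120), subtract): 9600·a = -214.00 → a = ∂d/∂x = -0.02229
Back-substitute: b = ∂d/∂y = +0.02052.
Steepest decrease is along −∇f = (+0.02229 E, -0.02052 N) → southeast.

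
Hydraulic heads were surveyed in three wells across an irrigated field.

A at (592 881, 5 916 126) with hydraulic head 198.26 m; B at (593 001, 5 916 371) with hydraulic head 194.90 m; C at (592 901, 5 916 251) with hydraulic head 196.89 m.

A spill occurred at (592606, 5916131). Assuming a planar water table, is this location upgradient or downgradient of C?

Three-point gradient (reference A): Δ to B = (120, 245, -3.36), Δ to C = (20, 125, -1.37).
∂h/∂x = -0.008351, ∂h/∂y = -0.009624 (det = 10100).
Head at (592606, 5916131) = 198.26 + (-0.008351)·(-275) + (-0.009624)·(5) = 200.51 m.
That is higher than the 196.89 m at C, so the point is upgradient.

upgradient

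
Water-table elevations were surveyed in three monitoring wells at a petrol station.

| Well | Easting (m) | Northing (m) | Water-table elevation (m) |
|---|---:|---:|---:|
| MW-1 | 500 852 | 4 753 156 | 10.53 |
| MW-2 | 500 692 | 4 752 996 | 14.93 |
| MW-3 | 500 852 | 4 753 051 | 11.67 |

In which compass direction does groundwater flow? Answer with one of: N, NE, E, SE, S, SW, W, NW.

Taking MW-1 as reference: MW-2−MW-1 = (-160, -160, +4.40); MW-3−MW-1 = (0, -105, +1.14).
Solve a·Δx + b·Δy = Δh: det = (-160)·(-105) − 0·(-160) = 16800.
∂h/∂x = [(+4.40)·(-105) − (+1.14)·(-160)] / 16800 = -0.01664
∂h/∂y = [(-160)·(+1.14) − 0·(+4.40)] / 16800 = -0.01086
Flow = −∇h = (+0.01664 east, +0.01086 north), which points northeast.

NE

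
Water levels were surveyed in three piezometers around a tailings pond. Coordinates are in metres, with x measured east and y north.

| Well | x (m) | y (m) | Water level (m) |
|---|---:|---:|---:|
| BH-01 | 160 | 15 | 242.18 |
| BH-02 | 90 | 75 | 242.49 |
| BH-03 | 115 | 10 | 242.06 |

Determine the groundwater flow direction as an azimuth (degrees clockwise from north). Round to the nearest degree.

194°

Taking BH-01 as reference: BH-02−BH-01 = (-70, 60, +0.31); BH-03−BH-01 = (-45, -5, -0.12).
Solve a·Δx + b·Δy = Δh: det = (-70)·(-5) − (-45)·60 = 3050.
∂h/∂x = [(+0.31)·(-5) − (-0.12)·60] / 3050 = +0.001852
∂h/∂y = [(-70)·(-0.12) − (-45)·(+0.31)] / 3050 = +0.007328
Flow direction (−∇h) has components (-0.001852 E, -0.007328 N).
Azimuth = atan2(E, N) = atan2(-0.001852, -0.007328) = 194.2° ≈ 194°.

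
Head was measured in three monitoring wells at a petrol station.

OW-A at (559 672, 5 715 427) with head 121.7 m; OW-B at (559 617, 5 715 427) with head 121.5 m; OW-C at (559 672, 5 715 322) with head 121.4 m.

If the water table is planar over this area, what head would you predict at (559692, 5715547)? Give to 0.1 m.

122.1 m

∂h/∂x = (121.5 − 121.7) / (559617 − 559672) = +0.003636
∂h/∂y = (121.4 − 121.7) / (5715322 − 5715427) = +0.002857
h(559692, 5715547) = 121.7 + (+0.003636)·(20) + (+0.002857)·(120) = 121.7 +0.073 +0.343 = 122.116 m.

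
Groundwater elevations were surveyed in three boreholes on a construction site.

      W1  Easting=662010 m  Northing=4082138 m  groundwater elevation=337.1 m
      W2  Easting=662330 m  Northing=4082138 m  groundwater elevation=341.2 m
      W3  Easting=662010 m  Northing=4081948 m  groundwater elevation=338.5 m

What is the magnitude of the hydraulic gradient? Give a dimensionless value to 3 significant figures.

0.0148

∂h/∂x = (341.2 − 337.1) / (662330 − 662010) = +0.01281
∂h/∂y = (338.5 − 337.1) / (4081948 − 4082138) = -0.007368
|∇h| = √(0.01281² + -0.007368²) = 0.01478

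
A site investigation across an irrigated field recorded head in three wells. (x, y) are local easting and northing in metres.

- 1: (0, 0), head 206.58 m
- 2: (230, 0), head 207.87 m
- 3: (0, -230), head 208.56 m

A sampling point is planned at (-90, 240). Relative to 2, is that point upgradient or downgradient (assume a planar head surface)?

downgradient

∂h/∂x = (207.87 − 206.58) / (230 − 0) = +0.005609
∂h/∂y = (208.56 − 206.58) / (-230 − 0) = -0.008609
Head at (-90, 240) = 206.58 + (+0.005609)·(-90) + (-0.008609)·(240) = 204.01 m.
That is lower than the 207.87 m at 2, so the point is downgradient.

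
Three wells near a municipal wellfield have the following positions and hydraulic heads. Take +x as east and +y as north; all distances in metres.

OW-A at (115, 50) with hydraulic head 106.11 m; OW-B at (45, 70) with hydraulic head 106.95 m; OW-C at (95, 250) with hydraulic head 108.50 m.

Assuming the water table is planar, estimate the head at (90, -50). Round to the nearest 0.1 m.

Differences from OW-A: to OW-B (Δx, Δy, Δh) = (-70, 20, +0.84); to OW-C = (-20, 200, +2.39).
Determinant of the coordinate differences = (-70)·200 − (-20)·20 = -13600.
∂h/∂x = [(+0.84)·200 − (+2.39)·20] / -13600 = -0.008838
∂h/∂y = [(-70)·(+2.39) − (-20)·(+0.84)] / -13600 = +0.01107
h(90, -50) = 106.11 + (-0.008838)·(-25) + (+0.01107)·(-100) = 106.11 +0.221 -1.107 = 105.224 m.

105.2 m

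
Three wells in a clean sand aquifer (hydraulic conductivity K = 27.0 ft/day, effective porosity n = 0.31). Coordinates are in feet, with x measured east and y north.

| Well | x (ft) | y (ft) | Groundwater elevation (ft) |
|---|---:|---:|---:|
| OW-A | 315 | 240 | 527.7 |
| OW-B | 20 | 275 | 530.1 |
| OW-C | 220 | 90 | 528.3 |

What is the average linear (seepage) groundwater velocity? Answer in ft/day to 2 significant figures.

With h = a·x + b·y + c and OW-A as origin, the differences give:
  (-295)·a + 35·b = +2.4
  (-95)·a + (-150)·b = +0.6
Eliminate b (×(-150) and ×35, subtract): 47575·a = -381.00 → a = ∂h/∂x = -0.008008
Back-substitute: b = ∂h/∂y = +0.001072.
|∇h| = √(-0.008008² + 0.001072²) = 0.008079
Seepage velocity v = K·i/n = 27.0 × 0.008079 / 0.31 = 0.7037 ft/day.

0.70 ft/day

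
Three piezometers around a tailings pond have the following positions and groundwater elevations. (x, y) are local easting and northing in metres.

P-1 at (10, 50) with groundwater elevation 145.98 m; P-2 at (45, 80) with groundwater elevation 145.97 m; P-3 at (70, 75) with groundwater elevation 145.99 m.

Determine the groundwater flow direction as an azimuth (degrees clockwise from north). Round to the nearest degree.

330°

Taking P-1 as reference: P-2−P-1 = (35, 30, -0.01); P-3−P-1 = (60, 25, +0.01).
Solve a·Δx + b·Δy = Δh: det = 35·25 − 60·30 = -925.
∂h/∂x = [(-0.01)·25 − (+0.01)·30] / -925 = +0.0005946
∂h/∂y = [35·(+0.01) − 60·(-0.01)] / -925 = -0.001027
Flow direction (−∇h) has components (-0.0005946 E, +0.001027 N).
Azimuth = atan2(E, N) = atan2(-0.0005946, +0.001027) = 329.9° ≈ 330°.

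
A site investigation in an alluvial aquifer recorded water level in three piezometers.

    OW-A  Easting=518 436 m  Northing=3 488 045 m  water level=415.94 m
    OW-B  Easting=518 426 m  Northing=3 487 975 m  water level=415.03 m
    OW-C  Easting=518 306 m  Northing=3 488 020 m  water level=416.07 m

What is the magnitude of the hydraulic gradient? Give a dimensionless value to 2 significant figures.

Differences from OW-A: to OW-B (Δx, Δy, Δh) = (-10, -70, -0.91); to OW-C = (-130, -25, +0.13).
Solve a·Δx + b·Δy = Δh: det = (-10)·(-25) − (-130)·(-70) = -8850.
∂h/∂x = [(-0.91)·(-25) − (+0.13)·(-70)] / -8850 = -0.003599
∂h/∂y = [(-10)·(+0.13) − (-130)·(-0.91)] / -8850 = +0.01351
|∇h| = √(-0.003599² + 0.01351²) = 0.01398

0.014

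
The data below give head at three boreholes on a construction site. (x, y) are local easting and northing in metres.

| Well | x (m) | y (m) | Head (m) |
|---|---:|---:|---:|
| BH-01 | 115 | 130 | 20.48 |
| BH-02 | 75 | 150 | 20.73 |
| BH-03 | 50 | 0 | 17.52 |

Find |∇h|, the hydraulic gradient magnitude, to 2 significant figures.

0.021

Three-point gradient (reference BH-01): Δ to BH-02 = (-40, 20, +0.25), Δ to BH-03 = (-65, -130, -2.96).
∂h/∂x = +0.004108, ∂h/∂y = +0.02072 (det = 6500).
|∇h| = √(0.004108² + 0.02072²) = 0.02112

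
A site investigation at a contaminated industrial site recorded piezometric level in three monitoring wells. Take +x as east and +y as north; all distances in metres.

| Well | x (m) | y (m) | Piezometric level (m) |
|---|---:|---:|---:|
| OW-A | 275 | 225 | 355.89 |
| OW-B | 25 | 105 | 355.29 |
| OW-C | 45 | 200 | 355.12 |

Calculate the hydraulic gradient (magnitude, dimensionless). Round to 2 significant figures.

Differences from OW-A: to OW-B (Δx, Δy, Δh) = (-250, -120, -0.60); to OW-C = (-230, -25, -0.77).
Determinant of the coordinate differences = (-250)·(-25) − (-230)·(-120) = -21350.
∂h/∂x = [(-0.60)·(-25) − (-0.77)·(-120)] / -21350 = +0.003625
∂h/∂y = [(-250)·(-0.77) − (-230)·(-0.60)] / -21350 = -0.002553
|∇h| = √(0.003625² + -0.002553²) = 0.004434

0.0044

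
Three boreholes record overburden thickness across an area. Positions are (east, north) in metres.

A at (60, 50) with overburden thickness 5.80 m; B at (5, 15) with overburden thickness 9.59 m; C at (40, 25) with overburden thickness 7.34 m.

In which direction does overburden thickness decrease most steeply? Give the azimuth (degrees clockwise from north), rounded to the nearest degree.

078°

Taking A as reference: B−A = (-55, -35, +3.79); C−A = (-20, -25, +1.54).
Determinant of the coordinate differences = (-55)·(-25) − (-20)·(-35) = 675.
∂d/∂x = [(+3.79)·(-25) − (+1.54)·(-35)] / 675 = -0.06052
∂d/∂y = [(-55)·(+1.54) − (-20)·(+3.79)] / 675 = -0.01319
Steepest decrease is along −∇f: components (+0.06052 E, +0.01319 N).
Azimuth = atan2(+0.06052, +0.01319) = 77.7° ≈ 078°.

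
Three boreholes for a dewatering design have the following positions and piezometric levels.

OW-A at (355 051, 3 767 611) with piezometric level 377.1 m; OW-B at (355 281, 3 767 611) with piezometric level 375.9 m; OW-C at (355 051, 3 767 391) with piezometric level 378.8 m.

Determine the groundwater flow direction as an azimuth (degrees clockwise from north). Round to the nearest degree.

034°

∂h/∂x = (375.9 − 377.1) / (355281 − 355051) = -0.005217
∂h/∂y = (378.8 − 377.1) / (3767391 − 3767611) = -0.007727
Flow direction (−∇h) has components (+0.005217 E, +0.007727 N).
Azimuth = atan2(E, N) = atan2(+0.005217, +0.007727) = 34.0° ≈ 034°.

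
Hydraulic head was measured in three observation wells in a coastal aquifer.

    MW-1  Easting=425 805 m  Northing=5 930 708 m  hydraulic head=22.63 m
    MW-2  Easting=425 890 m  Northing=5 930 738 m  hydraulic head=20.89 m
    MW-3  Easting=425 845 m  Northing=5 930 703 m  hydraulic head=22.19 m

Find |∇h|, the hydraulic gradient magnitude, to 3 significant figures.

Differences from MW-1: to MW-2 (Δx, Δy, Δh) = (85, 30, -1.74); to MW-3 = (40, -5, -0.44).
Solve a·Δx + b·Δy = Δh: det = 85·(-5) − 40·30 = -1625.
∂h/∂x = [(-1.74)·(-5) − (-0.44)·30] / -1625 = -0.01348
∂h/∂y = [85·(-0.44) − 40·(-1.74)] / -1625 = -0.01982
|∇h| = √(-0.01348² + -0.01982²) = 0.02397

0.0240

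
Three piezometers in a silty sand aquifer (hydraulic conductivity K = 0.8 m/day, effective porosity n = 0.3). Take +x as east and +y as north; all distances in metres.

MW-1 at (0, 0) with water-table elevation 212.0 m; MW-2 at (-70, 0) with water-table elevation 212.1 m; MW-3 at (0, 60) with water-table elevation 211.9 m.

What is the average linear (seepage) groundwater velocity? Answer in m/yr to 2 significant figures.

2.1 m/yr

∂h/∂x = (212.1 − 212.0) / (-70 − 0) = -0.001429
∂h/∂y = (211.9 − 212.0) / (60 − 0) = -0.001667
|∇h| = √(-0.001429² + -0.001667²) = 0.002196
Seepage velocity v = K·i/n = 0.8 × 0.002196 / 0.3 = 0.005856 m/day = 2.139 m/yr.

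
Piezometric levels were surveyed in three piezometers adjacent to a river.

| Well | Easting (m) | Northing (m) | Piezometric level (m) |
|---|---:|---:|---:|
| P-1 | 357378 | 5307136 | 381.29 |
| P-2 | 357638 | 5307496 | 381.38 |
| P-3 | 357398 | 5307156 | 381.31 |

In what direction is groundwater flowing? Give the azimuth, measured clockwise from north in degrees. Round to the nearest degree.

302°

Three-point gradient (reference P-1): Δ to P-2 = (260, 360, +0.09), Δ to P-3 = (20, 20, +0.02).
∂h/∂x = +0.002700, ∂h/∂y = -0.001700 (det = -2000).
Flow direction (−∇h) has components (-0.002700 E, +0.001700 N).
Azimuth = atan2(E, N) = atan2(-0.002700, +0.001700) = 302.2° ≈ 302°.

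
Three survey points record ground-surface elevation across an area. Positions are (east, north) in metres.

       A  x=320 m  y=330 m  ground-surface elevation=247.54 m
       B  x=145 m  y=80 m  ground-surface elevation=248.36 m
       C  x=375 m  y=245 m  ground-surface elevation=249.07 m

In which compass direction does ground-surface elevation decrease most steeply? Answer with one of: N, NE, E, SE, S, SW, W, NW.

NW

Three-point gradient (reference A): Δ to B = (-175, -250, +0.82), Δ to C = (55, -85, +1.53).
∂z/∂x = +0.01093, ∂z/∂y = -0.01093 (det = 28625).
Steepest decrease is along −∇f = (-0.01093 E, +0.01093 N) → northwest.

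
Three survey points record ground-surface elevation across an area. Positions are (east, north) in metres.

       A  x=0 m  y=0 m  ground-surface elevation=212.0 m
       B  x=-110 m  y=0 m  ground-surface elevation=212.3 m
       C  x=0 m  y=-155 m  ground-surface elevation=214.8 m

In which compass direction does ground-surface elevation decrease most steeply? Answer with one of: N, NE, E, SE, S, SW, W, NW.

N

∂z/∂x = (212.3 − 212.0) / (-110 − 0) = -0.002727
∂z/∂y = (214.8 − 212.0) / (-155 − 0) = -0.01806
Steepest decrease is along −∇f = (+0.002727 E, +0.01806 N) → north.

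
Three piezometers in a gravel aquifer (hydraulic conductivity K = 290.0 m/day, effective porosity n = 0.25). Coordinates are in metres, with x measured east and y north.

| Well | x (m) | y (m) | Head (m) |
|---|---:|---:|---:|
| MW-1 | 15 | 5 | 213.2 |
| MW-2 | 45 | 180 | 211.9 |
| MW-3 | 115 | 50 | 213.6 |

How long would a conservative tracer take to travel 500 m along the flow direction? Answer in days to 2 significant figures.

36 days

Differences from MW-1: to MW-2 (Δx, Δy, Δh) = (30, 175, -1.3); to MW-3 = (100, 45, +0.4).
Solve a·Δx + b·Δy = Δh: det = 30·45 − 100·175 = -16150.
∂h/∂x = [(-1.3)·45 − (+0.4)·175] / -16150 = +0.007957
∂h/∂y = [30·(+0.4) − 100·(-1.3)] / -16150 = -0.008793
|∇h| = √(0.007957² + -0.008793²) = 0.01186
Seepage velocity v = K·i/n = 290.0 × 0.01186 / 0.25 = 13.76 m/day.
t = 500 / 13.76 = 36.34 days.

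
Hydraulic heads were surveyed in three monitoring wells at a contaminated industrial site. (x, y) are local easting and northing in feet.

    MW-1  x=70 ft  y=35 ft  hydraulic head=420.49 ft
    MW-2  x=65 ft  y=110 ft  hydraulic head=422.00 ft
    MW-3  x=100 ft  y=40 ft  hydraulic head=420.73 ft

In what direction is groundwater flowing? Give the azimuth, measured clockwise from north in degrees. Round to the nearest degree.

Differences from MW-1: to MW-2 (Δx, Δy, Δh) = (-5, 75, +1.51); to MW-3 = (30, 5, +0.24).
Determinant of the coordinate differences = (-5)·5 − 30·75 = -2275.
∂h/∂x = [(+1.51)·5 − (+0.24)·75] / -2275 = +0.004593
∂h/∂y = [(-5)·(+0.24) − 30·(+1.51)] / -2275 = +0.02044
Flow direction (−∇h) has components (-0.004593 E, -0.02044 N).
Azimuth = atan2(E, N) = atan2(-0.004593, -0.02044) = 192.7° ≈ 193°.

193°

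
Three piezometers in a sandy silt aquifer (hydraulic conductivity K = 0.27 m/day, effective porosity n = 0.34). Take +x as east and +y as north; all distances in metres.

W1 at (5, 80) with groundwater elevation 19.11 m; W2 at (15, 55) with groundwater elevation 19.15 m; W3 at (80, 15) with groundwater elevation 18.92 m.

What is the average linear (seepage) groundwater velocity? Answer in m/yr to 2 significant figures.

Taking W1 as reference: W2−W1 = (10, -25, +0.04); W3−W1 = (75, -65, -0.19).
Solve a·Δx + b·Δy = Δh: det = 10·(-65) − 75·(-25) = 1225.
∂h/∂x = [(+0.04)·(-65) − (-0.19)·(-25)] / 1225 = -0.006000
∂h/∂y = [10·(-0.19) − 75·(+0.04)] / 1225 = -0.004000
|∇h| = √(-0.006000² + -0.004000²) = 0.007211
Seepage velocity v = K·i/n = 0.27 × 0.007211 / 0.34 = 0.005726 m/day = 2.091 m/yr.

2.1 m/yr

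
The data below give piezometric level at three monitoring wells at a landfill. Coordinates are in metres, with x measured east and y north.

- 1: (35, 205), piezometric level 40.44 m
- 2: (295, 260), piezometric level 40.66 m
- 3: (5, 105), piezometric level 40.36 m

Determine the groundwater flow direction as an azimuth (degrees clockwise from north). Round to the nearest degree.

Differences from 1: to 2 (Δx, Δy, Δh) = (260, 55, +0.22); to 3 = (-30, -100, -0.08).
Determinant of the coordinate differences = 260·(-100) − (-30)·55 = -24350.
∂h/∂x = [(+0.22)·(-100) − (-0.08)·55] / -24350 = +0.0007228
∂h/∂y = [260·(-0.08) − (-30)·(+0.22)] / -24350 = +0.0005832
Flow direction (−∇h) has components (-0.0007228 E, -0.0005832 N).
Azimuth = atan2(E, N) = atan2(-0.0007228, -0.0005832) = 231.1° ≈ 231°.

231°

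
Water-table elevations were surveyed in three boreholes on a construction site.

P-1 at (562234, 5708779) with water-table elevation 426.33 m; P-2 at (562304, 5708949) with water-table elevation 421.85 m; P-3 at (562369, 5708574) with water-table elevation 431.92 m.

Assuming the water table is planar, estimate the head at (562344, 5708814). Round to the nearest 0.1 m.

425.5 m

With h = a·x + b·y + c and P-1 as origin, the differences give:
  70·a + 170·b = -4.48
  135·a + (-205)·b = +5.59
Eliminate b (×(-205) and ×170, subtract): -37300·a = -31.900 → a = ∂h/∂x = +0.0008552
Back-substitute: b = ∂h/∂y = -0.02671.
h(562344, 5708814) = 426.33 + (+0.0008552)·(110) + (-0.02671)·(35) = 426.33 +0.094 -0.935 = 425.489 m.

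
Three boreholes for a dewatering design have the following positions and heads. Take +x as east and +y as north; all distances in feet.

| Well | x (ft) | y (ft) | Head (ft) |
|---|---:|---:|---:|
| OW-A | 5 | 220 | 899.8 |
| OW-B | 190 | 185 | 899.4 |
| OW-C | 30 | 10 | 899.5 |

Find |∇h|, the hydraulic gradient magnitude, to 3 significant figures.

0.00228

Taking OW-A as reference: OW-B−OW-A = (185, -35, -0.4); OW-C−OW-A = (25, -210, -0.3).
Solve a·Δx + b·Δy = Δh: det = 185·(-210) − 25·(-35) = -37975.
∂h/∂x = [(-0.4)·(-210) − (-0.3)·(-35)] / -37975 = -0.001935
∂h/∂y = [185·(-0.3) − 25·(-0.4)] / -37975 = +0.001198
|∇h| = √(-0.001935² + 0.001198²) = 0.002276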